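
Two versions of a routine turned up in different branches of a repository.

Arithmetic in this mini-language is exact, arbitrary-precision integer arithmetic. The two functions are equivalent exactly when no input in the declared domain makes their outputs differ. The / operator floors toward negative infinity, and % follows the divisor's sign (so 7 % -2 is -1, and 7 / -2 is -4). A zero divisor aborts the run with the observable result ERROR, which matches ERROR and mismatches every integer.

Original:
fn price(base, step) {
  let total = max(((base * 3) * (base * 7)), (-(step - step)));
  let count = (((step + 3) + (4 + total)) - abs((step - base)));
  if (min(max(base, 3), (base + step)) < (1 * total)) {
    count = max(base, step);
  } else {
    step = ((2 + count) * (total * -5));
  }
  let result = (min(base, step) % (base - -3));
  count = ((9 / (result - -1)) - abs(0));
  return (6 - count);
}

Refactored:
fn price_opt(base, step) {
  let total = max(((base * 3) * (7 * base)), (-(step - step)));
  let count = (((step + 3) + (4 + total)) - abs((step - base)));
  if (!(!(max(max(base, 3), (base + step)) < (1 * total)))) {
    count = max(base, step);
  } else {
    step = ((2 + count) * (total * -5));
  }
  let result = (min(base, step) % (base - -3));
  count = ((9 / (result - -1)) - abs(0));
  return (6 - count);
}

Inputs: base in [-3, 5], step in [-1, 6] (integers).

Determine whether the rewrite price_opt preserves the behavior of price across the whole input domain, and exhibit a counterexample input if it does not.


Input base=0, step=-1: 3 from price versus -3 from price_opt.
verdict: not equivalent; witness: base=0, step=-1


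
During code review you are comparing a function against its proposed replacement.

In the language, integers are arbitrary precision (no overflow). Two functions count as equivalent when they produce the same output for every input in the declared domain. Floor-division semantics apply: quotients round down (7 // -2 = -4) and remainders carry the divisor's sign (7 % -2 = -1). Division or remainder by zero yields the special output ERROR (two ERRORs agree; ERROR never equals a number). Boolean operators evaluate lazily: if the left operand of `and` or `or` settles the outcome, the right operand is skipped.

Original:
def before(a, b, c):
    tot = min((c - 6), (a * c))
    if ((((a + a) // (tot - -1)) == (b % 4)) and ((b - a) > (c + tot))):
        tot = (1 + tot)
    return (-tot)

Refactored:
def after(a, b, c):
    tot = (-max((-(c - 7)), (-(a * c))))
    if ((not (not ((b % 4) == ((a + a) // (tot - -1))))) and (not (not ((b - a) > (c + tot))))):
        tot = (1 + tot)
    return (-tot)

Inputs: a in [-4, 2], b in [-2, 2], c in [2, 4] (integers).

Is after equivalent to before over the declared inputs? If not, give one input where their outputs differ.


These are not equivalent — on a=-2, b=-2, c=2 the outputs split (4 vs 5).
before: tot = -4; ((((a + a) // (tot - -1)) == (b % 4)) and ((b - a) > (c + tot))) -> false; return 4
after: tot = -5; ((not (not ((b % 4) == ((a + a) // (tot - -1))))) and (not (not ((b - a) > (c + tot))))) -> false; return 5
verdict: not equivalent; witness: a=-2, b=-2, c=2


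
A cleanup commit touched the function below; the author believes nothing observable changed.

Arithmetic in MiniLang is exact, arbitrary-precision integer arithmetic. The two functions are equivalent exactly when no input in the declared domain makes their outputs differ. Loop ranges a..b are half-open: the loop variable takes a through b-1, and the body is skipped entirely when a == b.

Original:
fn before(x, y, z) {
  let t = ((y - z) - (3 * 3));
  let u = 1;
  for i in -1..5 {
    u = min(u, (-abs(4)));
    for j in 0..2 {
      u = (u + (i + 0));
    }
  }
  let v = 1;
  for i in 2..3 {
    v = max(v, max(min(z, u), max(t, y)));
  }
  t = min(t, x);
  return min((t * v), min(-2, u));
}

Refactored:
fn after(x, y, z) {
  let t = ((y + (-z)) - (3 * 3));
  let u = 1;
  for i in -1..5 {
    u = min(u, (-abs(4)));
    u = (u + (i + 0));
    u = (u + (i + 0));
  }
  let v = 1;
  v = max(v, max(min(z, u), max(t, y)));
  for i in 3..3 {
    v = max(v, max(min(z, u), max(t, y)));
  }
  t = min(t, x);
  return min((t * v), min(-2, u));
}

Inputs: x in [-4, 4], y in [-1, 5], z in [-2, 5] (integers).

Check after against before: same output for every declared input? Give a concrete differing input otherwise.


The two versions differ — the changes include local variable names differ, plus constant usage differs, plus min/max/abs usage differs, plus statement counts differ, plus arithmetic usage differs, plus loop structure differs.
Spot check at x=0, y=4, z=1 — before: t = -6; u = 1; [i=-1]; u = -4; [j=0]; u = -5; [j=1]; u = -6; [i=0]; u = -6; [j=0]; u = -6; [j=1]; u = -6; [i=1]; u = -6; [j=0]; u = -5; [j=1]; u = -4; [i=2]; u = -4; [j=0]; u = -2; [j=1]; u = 0; [i=3]; u = -4; [j=0]; u = -1; [j=1]; u = 2; [i=4]; u = -4; [j=0]; u = 0; [j=1]; u = 4; v = 1; [i=2]; v = 4; t = -6; return -24. after: t = -6; u = 1; [i=-1]; u = -4; u = -5; u = -6; [i=0]; u = -6; u = -6; u = -6; [i=1]; u = -6; u = -5; u = -4; [i=2]; u = -4; u = -2; u = 0; [i=3]; u = -4; u = -1; u = 2; [i=4]; u = -4; u = 0; u = 4; v = 1; v = 4; the i loop: no iterations; t = -6; return -24. Both give -24.
Sweeping the whole domain (504 inputs) finds no disagreement.
verdict: equivalent


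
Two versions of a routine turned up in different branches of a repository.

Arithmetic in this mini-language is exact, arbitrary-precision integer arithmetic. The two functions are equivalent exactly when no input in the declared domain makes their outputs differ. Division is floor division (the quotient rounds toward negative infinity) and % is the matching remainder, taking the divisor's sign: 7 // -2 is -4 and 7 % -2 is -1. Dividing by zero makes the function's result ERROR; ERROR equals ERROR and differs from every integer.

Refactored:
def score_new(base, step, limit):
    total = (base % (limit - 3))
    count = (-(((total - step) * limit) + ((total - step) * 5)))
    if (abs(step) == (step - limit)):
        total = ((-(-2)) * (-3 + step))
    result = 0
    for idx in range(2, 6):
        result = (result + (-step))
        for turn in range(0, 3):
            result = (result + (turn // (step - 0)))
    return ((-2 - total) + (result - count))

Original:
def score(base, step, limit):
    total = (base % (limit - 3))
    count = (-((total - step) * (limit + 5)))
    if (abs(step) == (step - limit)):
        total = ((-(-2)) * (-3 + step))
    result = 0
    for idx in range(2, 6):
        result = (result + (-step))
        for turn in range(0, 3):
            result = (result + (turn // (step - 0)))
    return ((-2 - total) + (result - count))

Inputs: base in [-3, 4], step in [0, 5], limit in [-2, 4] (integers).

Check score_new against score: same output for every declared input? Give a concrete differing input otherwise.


Although arithmetic usage differs, 336/336 inputs agree.
verdict: equivalent


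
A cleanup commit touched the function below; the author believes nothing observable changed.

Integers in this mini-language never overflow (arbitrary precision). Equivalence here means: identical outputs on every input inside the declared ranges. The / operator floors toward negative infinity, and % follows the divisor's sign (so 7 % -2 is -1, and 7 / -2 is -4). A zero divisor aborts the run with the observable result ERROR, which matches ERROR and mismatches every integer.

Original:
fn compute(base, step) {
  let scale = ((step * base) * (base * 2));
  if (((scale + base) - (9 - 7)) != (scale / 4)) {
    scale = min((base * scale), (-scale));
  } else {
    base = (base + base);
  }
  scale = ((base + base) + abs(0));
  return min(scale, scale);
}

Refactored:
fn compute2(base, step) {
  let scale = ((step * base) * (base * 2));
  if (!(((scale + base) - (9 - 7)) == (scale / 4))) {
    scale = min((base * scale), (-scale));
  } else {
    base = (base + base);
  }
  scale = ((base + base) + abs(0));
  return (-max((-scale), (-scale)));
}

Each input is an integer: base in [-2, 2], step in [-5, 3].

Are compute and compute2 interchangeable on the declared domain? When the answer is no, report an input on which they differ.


The two are interchangeable: min/max/abs usage differs, comparison usage differs, boolean connective usage differs, and every declared input agrees.
One worked example (base=-1, step=2) — compute: scale = 4; (((scale + base) - (9 - 7)) != (scale / 4)) -> false; base = -2; scale = -4; return -4; compute2: scale = 4; (!(((scale + base) - (9 - 7)) == (scale / 4))) -> false; base = -2; scale = -4; return -4; agreement on -4.
Checked all 45 inputs in the declared domain: the outputs agree on every one.
verdict: equivalent


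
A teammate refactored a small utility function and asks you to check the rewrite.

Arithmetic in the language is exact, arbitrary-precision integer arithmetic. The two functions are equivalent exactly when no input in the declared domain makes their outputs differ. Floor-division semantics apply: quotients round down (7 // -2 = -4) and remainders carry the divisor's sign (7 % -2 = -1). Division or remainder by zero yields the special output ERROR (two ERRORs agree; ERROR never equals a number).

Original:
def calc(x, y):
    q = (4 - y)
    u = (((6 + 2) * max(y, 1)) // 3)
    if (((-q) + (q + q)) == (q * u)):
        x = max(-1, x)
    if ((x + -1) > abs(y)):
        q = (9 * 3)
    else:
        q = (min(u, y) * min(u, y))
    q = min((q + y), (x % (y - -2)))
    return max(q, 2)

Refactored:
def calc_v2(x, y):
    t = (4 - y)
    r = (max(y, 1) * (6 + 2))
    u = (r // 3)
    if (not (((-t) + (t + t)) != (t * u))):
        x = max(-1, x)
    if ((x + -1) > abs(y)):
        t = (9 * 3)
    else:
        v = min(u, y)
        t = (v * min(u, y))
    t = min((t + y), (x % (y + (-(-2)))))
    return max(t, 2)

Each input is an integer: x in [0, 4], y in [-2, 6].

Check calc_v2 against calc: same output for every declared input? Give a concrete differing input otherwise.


Changes here: local variable names differ, statement counts differ, comparison usage differs, arithmetic usage differs, boolean connective usage differs; the full 45-point sweep finds no disagreement.
verdict: equivalent


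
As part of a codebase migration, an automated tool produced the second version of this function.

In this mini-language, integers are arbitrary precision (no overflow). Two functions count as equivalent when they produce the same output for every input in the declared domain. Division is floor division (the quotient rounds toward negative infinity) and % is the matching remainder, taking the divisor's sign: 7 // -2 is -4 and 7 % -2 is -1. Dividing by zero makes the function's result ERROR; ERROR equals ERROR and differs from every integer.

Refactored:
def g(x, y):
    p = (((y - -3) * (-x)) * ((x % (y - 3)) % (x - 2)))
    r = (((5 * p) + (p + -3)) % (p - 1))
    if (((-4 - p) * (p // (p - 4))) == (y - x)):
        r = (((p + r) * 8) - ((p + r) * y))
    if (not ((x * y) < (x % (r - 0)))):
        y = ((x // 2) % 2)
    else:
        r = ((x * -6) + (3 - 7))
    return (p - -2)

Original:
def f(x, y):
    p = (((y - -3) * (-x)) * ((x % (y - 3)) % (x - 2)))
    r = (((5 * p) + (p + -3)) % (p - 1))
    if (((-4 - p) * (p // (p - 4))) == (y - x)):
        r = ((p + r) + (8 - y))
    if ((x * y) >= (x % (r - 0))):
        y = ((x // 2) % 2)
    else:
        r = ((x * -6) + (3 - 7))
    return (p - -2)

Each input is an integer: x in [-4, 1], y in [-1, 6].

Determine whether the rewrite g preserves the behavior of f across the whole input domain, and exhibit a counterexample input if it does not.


The rewrite breaks on x=0, y=0, where the results are 2 and ERROR.
f: p becomes 0; next r becomes 0; next (((-4 - p) * (p // (p - 4))) == (y - x)) evaluates to true; next r becomes 8; next ((x * y) >= (x % (r - 0))) evaluates to true; next y becomes 0; next final value 2
g: p becomes 0; next r becomes 0; next (((-4 - p) * (p // (p - 4))) == (y - x)) evaluates to true; next r becomes 0; next hits division by zero so the output is ERROR
verdict: not equivalent; witness: x=0, y=0


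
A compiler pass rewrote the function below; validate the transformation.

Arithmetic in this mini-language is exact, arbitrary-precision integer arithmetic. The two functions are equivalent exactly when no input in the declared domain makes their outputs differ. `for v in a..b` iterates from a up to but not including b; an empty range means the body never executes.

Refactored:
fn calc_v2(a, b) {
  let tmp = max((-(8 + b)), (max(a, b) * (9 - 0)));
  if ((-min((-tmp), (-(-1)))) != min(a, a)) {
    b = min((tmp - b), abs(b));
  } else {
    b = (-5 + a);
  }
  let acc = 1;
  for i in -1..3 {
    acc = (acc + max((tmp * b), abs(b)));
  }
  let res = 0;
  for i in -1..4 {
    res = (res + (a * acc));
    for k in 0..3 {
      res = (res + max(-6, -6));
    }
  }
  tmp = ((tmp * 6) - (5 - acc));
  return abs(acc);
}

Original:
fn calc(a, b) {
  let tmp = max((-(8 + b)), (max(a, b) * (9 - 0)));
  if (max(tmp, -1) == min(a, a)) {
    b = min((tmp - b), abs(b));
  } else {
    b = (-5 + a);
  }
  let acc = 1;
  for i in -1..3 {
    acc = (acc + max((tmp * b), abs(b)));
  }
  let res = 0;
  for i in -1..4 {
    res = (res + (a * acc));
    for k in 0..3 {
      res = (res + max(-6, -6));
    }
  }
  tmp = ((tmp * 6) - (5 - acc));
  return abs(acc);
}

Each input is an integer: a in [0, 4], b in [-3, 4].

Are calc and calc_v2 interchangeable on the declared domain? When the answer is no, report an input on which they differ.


Not equivalent: a=0, b=-3 separates them (13 vs 21).
calc: tmp becomes 0; next (max(tmp, -1) == min(a, a)) evaluates to true; next b becomes 3; next acc becomes 1; next at i=-1:; next acc becomes 4; next at i=0:; next acc becomes 7; next at i=1:; next acc becomes 10; next at i=2:; next acc becomes 13; next res becomes 0; next at i=-1:; next res becomes 0; next at k=0:; next res becomes -6; next at k=1:; next res becomes -12; next at k=2:; next res becomes -18; next at i=0:; next res becomes -18; next at k=0:; next res becomes -24; next at k=1:; next res becomes -30; next at k=2:; next res becomes -36; next at i=1:; next res becomes -36; next at k=0:; next res becomes -42; next at k=1:; next res becomes -48; next at k=2:; next res becomes -54; next at i=2:; next res becomes -54; next at k=0:; next res becomes -60; next at k=1:; next res becomes -66; next at k=2:; next res becomes -72; next at i=3:; next res becomes -72; next at k=0:; next res becomes -78; next at k=1:; next res becomes -84; next at k=2:; next res becomes -90; next tmp becomes 8; next final value 13
calc_v2: tmp becomes 0; next ((-min((-tmp), (-(-1)))) != min(a, a)) evaluates to false; next b becomes -5; next acc becomes 1; next at i=-1:; next acc becomes 6; next at i=0:; next acc becomes 11; next at i=1:; next acc becomes 16; next at i=2:; next acc becomes 21; next res becomes 0; next at i=-1:; next res becomes 0; next at k=0:; next res becomes -6; next at k=1:; next res becomes -12; next at k=2:; next res becomes -18; next at i=0:; next res becomes -18; next at k=0:; next res becomes -24; next at k=1:; next res becomes -30; next at k=2:; next res becomes -36; next at i=1:; next res becomes -36; next at k=0:; next res becomes -42; next at k=1:; next res becomes -48; next at k=2:; next res becomes -54; next at i=2:; next res becomes -54; next at k=0:; next res becomes -60; next at k=1:; next res becomes -66; next at k=2:; next res becomes -72; next at i=3:; next res becomes -72; next at k=0:; next res becomes -78; next at k=1:; next res becomes -84; next at k=2:; next res becomes -90; next tmp becomes 16; next final value 21
verdict: not equivalent; witness: a=0, b=-3


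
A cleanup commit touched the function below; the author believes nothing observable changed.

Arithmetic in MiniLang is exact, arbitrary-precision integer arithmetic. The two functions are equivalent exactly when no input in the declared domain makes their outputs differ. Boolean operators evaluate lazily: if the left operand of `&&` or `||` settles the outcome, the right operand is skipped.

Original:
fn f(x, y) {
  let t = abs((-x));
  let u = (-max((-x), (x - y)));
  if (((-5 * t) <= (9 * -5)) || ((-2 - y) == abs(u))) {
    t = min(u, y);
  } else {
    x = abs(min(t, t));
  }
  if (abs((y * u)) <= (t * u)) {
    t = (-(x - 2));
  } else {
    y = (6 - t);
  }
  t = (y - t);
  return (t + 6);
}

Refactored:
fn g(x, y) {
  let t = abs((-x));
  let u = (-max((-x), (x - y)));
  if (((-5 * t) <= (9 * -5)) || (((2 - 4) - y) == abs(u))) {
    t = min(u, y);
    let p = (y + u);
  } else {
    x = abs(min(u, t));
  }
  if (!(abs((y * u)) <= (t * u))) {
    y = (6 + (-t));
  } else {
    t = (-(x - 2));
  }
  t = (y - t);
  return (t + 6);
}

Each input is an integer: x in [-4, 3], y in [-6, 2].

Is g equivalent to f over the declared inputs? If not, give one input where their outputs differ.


Take x=1, y=1.
f: t := 1 | u := 0 | (((-5 * t) <= (9 * -5)) || ((-2 - y) == abs(u))): false | x := 1 | (abs((y * u)) <= (t * u)): true | t := 1 | t := 0 | result 6
g: t := 1 | u := 0 | (((-5 * t) <= (9 * -5)) || (((2 - 4) - y) == abs(u))): false | x := 0 | (!(abs((y * u)) <= (t * u))): false | t := 2 | t := -1 | result 5
6 != 5, so the rewrite changes behavior.
verdict: not equivalent; witness: x=1, y=1


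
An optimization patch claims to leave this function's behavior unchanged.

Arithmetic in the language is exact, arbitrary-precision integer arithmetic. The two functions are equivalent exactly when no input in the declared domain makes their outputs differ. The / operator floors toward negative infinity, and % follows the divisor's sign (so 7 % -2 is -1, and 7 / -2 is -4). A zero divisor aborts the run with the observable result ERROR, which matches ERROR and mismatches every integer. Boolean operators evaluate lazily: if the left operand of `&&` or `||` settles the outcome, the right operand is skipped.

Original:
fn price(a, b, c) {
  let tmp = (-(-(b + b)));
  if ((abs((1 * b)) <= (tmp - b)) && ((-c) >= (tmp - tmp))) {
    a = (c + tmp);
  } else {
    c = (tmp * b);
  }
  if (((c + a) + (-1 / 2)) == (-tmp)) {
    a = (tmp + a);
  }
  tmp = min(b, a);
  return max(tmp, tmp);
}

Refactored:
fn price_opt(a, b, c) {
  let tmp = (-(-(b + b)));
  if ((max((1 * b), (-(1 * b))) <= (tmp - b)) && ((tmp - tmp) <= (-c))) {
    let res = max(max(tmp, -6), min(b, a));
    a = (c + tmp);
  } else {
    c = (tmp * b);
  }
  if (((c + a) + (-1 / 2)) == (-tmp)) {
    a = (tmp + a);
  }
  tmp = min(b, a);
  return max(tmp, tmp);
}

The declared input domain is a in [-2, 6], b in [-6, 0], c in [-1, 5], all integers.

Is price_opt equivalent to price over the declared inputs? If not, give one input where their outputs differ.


Behavior is preserved: although constant usage differs; also arithmetic usage differs; also min/max/abs usage differs; also statement counts differ; also comparison usage differs; also local variable names differ, the outputs never diverge.
As a probe, take a=-1, b=-6, c=3: price runs tmp becomes -12; next ((abs((1 * b)) <= (tmp - b)) && ((-c) >= (tmp - tmp))) evaluates to false; next c becomes 72; next (((c + a) + (-1 / 2)) == (-tmp)) evaluates to false; next tmp becomes -6; next final value -6; price_opt runs tmp becomes -12; next ((max((1 * b), (-(1 * b))) <= (tmp - b)) && ((tmp - tmp) <= (-c))) evaluates to false; next c becomes 72; next (((c + a) + (-1 / 2)) == (-tmp)) evaluates to false; next tmp becomes -6; next final value -6; both end at -6.
An exhaustive pass over the 441 declared inputs shows identical outputs.
verdict: equivalent


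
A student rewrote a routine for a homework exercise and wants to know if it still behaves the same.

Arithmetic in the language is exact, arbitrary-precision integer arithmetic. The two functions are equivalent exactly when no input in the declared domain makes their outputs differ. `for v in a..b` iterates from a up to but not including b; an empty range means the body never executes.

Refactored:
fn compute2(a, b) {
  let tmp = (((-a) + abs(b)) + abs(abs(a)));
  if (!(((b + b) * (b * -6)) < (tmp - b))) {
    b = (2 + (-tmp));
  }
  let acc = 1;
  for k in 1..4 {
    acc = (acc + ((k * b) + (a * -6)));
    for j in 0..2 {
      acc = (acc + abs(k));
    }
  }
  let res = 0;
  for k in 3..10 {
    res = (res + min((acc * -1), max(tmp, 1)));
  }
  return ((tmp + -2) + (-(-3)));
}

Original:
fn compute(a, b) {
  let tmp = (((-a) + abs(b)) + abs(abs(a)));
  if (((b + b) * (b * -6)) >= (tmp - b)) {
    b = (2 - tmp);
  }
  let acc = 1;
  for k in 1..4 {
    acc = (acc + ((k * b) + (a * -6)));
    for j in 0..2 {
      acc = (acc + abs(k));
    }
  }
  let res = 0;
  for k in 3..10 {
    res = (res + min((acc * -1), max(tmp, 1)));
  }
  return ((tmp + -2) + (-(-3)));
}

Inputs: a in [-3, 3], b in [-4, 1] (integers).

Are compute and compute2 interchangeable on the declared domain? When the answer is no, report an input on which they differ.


The two are interchangeable: arithmetic usage differs; and boolean connective usage differs; and comparison usage differs, and every declared input agrees.
One worked example (a=0, b=-2) — compute: tmp=2, then (((b + b) * (b * -6)) >= (tmp - b)) is false, then acc=1, then (k=1), then acc=-1, then (j=0), then acc=0, then (j=1), then acc=1, then (k=2), then acc=-3, then (j=0), then acc=-1, then (j=1), then acc=1, then (k=3), then acc=-5, then (j=0), then acc=-2, then (j=1), then acc=1, then res=0, then (k=3), then res=-1, then (k=4), then res=-2, then (k=5), then res=-3, then (k=6), then res=-4, then (k=7), then res=-5, then (k=8), then res=-6, then (k=9), then res=-7, then returns 3; compute2: tmp=2, then (!(((b + b) * (b * -6)) < (tmp - b))) is false, then acc=1, then (k=1), then acc=-1, then (j=0), then acc=0, then (j=1), then acc=1, then (k=2), then acc=-3, then (j=0), then acc=-1, then (j=1), then acc=1, then (k=3), then acc=-5, then (j=0), then acc=-2, then (j=1), then acc=1, then res=0, then (k=3), then res=-1, then (k=4), then res=-2, then (k=5), then res=-3, then (k=6), then res=-4, then (k=7), then res=-5, then (k=8), then res=-6, then (k=9), then res=-7, then returns 3; agreement on 3.
Checked all 42 inputs in the declared domain: the outputs agree on every one.
verdict: equivalent


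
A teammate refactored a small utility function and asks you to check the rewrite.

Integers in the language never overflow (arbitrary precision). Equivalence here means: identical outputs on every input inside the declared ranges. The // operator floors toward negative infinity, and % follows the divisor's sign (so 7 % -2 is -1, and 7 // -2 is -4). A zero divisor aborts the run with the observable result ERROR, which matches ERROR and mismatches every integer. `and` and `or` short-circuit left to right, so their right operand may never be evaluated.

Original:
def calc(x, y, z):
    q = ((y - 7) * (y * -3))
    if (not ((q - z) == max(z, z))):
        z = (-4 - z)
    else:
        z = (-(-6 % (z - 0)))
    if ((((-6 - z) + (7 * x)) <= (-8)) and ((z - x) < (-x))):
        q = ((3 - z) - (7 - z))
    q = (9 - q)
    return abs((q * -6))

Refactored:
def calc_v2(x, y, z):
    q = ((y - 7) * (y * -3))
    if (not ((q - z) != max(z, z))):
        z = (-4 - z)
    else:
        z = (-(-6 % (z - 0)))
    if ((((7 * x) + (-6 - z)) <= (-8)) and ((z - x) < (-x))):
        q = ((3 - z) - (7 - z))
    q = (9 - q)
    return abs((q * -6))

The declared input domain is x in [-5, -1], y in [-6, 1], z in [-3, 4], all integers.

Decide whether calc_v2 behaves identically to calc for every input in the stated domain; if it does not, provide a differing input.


Not equivalent: x=-5, y=-6, z=-3 separates them (78 vs 1458).
calc: q = -234; (not ((q - z) == max(z, z))) -> true; z = -1; ((((-6 - z) + (7 * x)) <= (-8)) and ((z - x) < (-x))) -> true; q = -4; q = 13; return 78
calc_v2: q = -234; (not ((q - z) != max(z, z))) -> false; z = 0; ((((7 * x) + (-6 - z)) <= (-8)) and ((z - x) < (-x))) -> false; q = 243; return 1458
verdict: not equivalent; witness: x=-5, y=-6, z=-3


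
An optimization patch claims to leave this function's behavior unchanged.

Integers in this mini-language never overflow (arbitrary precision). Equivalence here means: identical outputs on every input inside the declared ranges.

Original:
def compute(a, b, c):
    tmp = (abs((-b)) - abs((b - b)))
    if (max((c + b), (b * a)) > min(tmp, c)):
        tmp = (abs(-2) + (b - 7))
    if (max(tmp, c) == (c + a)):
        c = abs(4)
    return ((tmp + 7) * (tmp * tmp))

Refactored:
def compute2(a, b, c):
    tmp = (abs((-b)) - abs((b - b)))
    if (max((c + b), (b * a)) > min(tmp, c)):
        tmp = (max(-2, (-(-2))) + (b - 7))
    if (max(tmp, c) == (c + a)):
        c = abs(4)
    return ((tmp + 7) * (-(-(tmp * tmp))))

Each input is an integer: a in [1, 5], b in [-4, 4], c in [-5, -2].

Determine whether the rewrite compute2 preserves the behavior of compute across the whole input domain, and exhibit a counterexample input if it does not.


The two versions differ — the changes include min/max/abs usage differs, plus constant usage differs.
Tracing a=2, b=4, c=-4: compute: tmp=4, then (max((c + b), (b * a)) > min(tmp, c)) is true, then tmp=-1, then (max(tmp, c) == (c + a)) is false, then returns 6 | compute2: tmp=4, then (max((c + b), (b * a)) > min(tmp, c)) is true, then tmp=-1, then (max(tmp, c) == (c + a)) is false, then returns 6 — matching result 6.
An exhaustive pass over the 180 declared inputs shows identical outputs.
verdict: equivalent


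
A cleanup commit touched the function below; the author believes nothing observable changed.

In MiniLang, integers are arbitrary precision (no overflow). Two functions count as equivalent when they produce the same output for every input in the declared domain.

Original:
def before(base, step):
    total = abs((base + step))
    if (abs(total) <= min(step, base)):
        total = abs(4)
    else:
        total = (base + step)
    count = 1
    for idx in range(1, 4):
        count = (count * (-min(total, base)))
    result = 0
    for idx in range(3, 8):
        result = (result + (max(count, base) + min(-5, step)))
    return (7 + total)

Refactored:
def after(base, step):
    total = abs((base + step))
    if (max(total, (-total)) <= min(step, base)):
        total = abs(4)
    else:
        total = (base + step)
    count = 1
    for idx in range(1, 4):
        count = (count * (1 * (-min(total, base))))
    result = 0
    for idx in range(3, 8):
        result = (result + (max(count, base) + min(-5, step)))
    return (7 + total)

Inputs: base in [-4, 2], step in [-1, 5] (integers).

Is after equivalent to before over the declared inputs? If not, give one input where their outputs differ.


Changes here: constant usage differs, plus min/max/abs usage differs, plus arithmetic usage differs; the full 49-point sweep finds no disagreement.
verdict: equivalent


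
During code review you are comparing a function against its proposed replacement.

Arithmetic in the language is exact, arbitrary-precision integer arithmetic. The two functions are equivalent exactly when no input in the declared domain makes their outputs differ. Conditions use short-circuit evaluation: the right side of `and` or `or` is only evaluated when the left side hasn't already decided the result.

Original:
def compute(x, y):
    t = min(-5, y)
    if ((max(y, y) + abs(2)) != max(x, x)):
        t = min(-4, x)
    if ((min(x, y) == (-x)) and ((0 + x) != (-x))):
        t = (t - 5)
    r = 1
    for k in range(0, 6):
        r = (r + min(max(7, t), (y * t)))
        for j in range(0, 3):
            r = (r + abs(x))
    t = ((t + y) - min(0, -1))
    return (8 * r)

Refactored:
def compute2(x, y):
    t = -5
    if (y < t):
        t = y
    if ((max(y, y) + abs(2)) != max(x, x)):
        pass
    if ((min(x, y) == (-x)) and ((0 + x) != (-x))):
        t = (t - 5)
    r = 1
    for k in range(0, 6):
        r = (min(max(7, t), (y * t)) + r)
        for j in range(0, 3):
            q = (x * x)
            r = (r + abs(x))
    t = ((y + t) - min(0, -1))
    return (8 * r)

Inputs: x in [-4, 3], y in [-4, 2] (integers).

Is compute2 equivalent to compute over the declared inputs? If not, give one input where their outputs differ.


The rewrite breaks on x=-4, y=-1, where the results are 776 and 824.
compute: t := -5 | ((max(y, y) + abs(2)) != max(x, x)): true | t := -4 | ((min(x, y) == (-x)) and ((0 + x) != (-x))): false | r := 1 | iter k=0: | r := 5 | iter j=0: | r := 9 | iter j=1: | r := 13 | iter j=2: | r := 17 | iter k=1: | r := 21 | iter j=0: | r := 25 | iter j=1: | r := 29 | iter j=2: | r := 33 | iter k=2: | r := 37 | iter j=0: | r := 41 | iter j=1: | r := 45 | iter j=2: | r := 49 | iter k=3: | r := 53 | iter j=0: | r := 57 | iter j=1: | r := 61 | iter j=2: | r := 65 | iter k=4: | r := 69 | iter j=0: | r := 73 | iter j=1: | r := 77 | iter j=2: | r := 81 | iter k=5: | r := 85 | iter j=0: | r := 89 | iter j=1: | r := 93 | iter j=2: | r := 97 | t := -4 | result 776
compute2: t := -5 | (y < t): false | ((max(y, y) + abs(2)) != max(x, x)): true | ((min(x, y) == (-x)) and ((0 + x) != (-x))): false | r := 1 | iter k=0: | r := 6 | iter j=0: | q := 16 | r := 10 | iter j=1: | q := 16 | r := 14 | iter j=2: | q := 16 | r := 18 | iter k=1: | r := 23 | iter j=0: | q := 16 | r := 27 | iter j=1: | q := 16 | r := 31 | iter j=2: | q := 16 | r := 35 | iter k=2: | r := 40 | iter j=0: | q := 16 | r := 44 | iter j=1: | q := 16 | r := 48 | iter j=2: | q := 16 | r := 52 | iter k=3: | r := 57 | iter j=0: | q := 16 | r := 61 | iter j=1: | q := 16 | r := 65 | iter j=2: | q := 16 | r := 69 | iter k=4: | r := 74 | iter j=0: | q := 16 | r := 78 | iter j=1: | q := 16 | r := 82 | iter j=2: | q := 16 | r := 86 | iter k=5: | r := 91 | iter j=0: | q := 16 | r := 95 | iter j=1: | q := 16 | r := 99 | iter j=2: | q := 16 | r := 103 | t := -5 | result 824
verdict: not equivalent; witness: x=-4, y=-1


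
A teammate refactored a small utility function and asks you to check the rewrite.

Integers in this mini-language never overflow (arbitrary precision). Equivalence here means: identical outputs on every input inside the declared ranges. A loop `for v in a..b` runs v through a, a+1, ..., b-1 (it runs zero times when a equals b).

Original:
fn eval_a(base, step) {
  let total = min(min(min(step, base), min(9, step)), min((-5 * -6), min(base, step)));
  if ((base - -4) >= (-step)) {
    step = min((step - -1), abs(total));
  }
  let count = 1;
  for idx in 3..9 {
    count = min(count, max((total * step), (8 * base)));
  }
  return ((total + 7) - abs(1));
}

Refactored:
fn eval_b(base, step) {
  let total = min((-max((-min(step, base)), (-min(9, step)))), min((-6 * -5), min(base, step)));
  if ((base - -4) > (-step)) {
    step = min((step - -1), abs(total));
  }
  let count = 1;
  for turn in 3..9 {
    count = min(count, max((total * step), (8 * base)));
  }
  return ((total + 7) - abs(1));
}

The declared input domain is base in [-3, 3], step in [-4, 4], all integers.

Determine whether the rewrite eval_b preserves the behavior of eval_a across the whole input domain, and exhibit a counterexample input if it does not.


Equivalent. The edit looks behavioral (`((base - -4) >= (-step))` became `((base - -4) > (-step))`), but over these ranges it never changes the outcome.
Checked all 63 inputs in the declared domain: the outputs agree on every one.
As a probe, take base=0, step=1: eval_a runs total := 0 | ((base - -4) >= (-step)): true | step := 0 | count := 1 | iter idx=3: | count := 0 | iter idx=4: | count := 0 | iter idx=5: | count := 0 | iter idx=6: | count := 0 | iter idx=7: | count := 0 | iter idx=8: | count := 0 | result 6; eval_b runs total := 0 | ((base - -4) > (-step)): true | step := 0 | count := 1 | iter turn=3: | count := 0 | iter turn=4: | count := 0 | iter turn=5: | count := 0 | iter turn=6: | count := 0 | iter turn=7: | count := 0 | iter turn=8: | count := 0 | result 6; both end at 6.
verdict: equivalent


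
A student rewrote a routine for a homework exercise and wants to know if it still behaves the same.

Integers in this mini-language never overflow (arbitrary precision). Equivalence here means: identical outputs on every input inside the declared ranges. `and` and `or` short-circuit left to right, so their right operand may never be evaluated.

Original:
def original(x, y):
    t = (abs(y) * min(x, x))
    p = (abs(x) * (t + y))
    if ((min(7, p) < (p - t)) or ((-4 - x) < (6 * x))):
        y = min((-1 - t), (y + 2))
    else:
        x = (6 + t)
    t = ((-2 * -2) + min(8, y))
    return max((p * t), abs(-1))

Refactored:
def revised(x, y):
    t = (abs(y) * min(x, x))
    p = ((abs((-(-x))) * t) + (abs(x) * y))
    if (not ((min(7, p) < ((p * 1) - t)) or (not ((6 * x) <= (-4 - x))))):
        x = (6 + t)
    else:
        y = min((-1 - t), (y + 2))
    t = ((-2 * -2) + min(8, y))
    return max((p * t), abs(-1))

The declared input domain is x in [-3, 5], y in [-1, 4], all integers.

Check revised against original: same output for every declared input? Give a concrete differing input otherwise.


This is a faithful refactor — comparison usage differs; also boolean connective usage differs; also min/max/abs usage differs; also arithmetic usage differs; also constant usage differs, but the computed results match everywhere.
Tracing x=1, y=1: original: t = 1; p = 2; ((min(7, p) < (p - t)) or ((-4 - x) < (6 * x))) -> true; y = -2; t = 2; return 4 | revised: t = 1; p = 2; (not ((min(7, p) < ((p * 1) - t)) or (not ((6 * x) <= (-4 - x))))) -> false; y = -2; t = 2; return 4 — matching result 4.
Sweeping the whole domain (54 inputs) finds no disagreement.
verdict: equivalent


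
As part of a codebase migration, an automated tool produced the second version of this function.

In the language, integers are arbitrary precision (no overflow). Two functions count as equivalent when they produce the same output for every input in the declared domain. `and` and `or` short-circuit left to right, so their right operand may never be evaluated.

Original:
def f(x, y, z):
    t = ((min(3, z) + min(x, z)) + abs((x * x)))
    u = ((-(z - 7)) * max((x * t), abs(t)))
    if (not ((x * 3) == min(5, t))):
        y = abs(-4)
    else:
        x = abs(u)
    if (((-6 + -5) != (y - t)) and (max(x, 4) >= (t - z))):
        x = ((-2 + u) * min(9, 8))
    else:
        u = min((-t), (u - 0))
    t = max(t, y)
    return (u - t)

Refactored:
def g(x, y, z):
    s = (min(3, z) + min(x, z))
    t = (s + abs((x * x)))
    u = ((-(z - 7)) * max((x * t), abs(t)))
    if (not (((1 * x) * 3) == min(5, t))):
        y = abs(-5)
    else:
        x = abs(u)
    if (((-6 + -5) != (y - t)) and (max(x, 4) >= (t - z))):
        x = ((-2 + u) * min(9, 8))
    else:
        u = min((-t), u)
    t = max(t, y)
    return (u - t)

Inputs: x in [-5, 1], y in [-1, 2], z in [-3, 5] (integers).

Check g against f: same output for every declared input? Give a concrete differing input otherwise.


x=-3, y=-1, z=-3 yields -7 from f but -8 from g.
verdict: not equivalent; witness: x=-3, y=-1, z=-3


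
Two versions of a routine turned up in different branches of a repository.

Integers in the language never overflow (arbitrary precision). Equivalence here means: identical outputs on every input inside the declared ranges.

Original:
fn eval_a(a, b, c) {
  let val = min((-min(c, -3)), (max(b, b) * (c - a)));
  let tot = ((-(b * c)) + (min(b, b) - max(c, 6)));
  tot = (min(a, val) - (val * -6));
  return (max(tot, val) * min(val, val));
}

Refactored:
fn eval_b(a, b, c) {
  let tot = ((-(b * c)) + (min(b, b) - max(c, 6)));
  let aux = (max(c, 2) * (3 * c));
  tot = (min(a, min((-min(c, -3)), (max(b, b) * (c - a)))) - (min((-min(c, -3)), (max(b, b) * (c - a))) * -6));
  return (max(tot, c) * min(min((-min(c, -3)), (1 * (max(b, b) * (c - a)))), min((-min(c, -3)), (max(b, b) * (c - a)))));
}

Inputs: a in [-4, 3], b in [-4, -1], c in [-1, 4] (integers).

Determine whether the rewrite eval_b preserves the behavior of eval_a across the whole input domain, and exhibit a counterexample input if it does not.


Not equivalent: a=-4, b=-4, c=-1 separates them (144 vs 12).
eval_a: val=-12, then tot=-14, then tot=-84, then returns 144
eval_b: tot=-14, then aux=-6, then tot=-84, then returns 12
verdict: not equivalent; witness: a=-4, b=-4, c=-1


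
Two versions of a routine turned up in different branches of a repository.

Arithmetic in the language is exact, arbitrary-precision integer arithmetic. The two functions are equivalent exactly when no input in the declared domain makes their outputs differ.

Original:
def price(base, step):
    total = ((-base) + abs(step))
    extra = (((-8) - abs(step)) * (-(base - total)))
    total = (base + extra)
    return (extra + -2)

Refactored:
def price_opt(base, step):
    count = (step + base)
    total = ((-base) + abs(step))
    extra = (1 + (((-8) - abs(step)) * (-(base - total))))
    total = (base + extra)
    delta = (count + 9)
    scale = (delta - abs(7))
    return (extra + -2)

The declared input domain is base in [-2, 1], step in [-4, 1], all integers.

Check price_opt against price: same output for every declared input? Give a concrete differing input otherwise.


The rewrite breaks on base=-2, step=-4, where the results are -98 and -97.
price: total=6, then extra=-96, then total=-98, then returns -98
price_opt: count=-6, then total=6, then extra=-95, then total=-97, then delta=3, then scale=-4, then returns -97
verdict: not equivalent; witness: base=-2, step=-4


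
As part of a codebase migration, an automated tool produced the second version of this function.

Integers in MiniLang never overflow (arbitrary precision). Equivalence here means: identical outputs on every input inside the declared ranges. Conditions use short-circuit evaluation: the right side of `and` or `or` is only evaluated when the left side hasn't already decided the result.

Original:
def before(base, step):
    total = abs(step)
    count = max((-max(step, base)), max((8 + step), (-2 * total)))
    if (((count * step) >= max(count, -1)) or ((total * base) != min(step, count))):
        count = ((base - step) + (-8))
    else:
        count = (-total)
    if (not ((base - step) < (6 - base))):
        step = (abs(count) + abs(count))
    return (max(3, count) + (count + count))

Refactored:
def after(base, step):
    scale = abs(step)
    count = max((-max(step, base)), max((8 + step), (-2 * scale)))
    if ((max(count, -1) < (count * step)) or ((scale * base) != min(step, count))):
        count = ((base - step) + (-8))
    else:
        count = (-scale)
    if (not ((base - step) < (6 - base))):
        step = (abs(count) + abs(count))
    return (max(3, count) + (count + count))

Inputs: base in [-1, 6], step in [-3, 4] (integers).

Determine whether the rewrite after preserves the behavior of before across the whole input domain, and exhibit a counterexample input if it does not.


Take base=1, step=1.
before: total = 1; count = 9; (((count * step) >= max(count, -1)) or ((total * base) != min(step, count))) -> true; count = -8; (not ((base - step) < (6 - base))) -> false; return -13
after: scale = 1; count = 9; ((max(count, -1) < (count * step)) or ((scale * base) != min(step, count))) -> false; count = -1; (not ((base - step) < (6 - base))) -> false; return 1
-13 and 1 differ, so these are not the same function on this domain.
verdict: not equivalent; witness: base=1, step=1


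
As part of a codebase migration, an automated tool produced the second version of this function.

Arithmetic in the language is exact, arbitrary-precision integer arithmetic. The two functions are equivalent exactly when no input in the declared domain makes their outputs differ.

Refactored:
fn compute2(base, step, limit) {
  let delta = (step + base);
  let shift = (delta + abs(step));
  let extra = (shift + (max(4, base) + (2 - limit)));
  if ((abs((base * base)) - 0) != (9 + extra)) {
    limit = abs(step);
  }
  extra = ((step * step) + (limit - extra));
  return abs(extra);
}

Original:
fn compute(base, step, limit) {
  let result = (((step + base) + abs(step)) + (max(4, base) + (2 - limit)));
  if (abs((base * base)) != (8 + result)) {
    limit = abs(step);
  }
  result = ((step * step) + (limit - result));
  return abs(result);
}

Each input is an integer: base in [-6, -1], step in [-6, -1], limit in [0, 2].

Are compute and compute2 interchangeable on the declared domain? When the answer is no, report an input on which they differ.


Try base=-3, step=-6, limit=2.
compute: result = 1; (abs((base * base)) != (8 + result)) -> false; result = 37; return 37
compute2: delta = -9; shift = -3; extra = 1; ((abs((base * base)) - 0) != (9 + extra)) -> true; limit = 6; extra = 41; return 41
37 against 41: the behavior changed.
verdict: not equivalent; witness: base=-3, step=-6, limit=2
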